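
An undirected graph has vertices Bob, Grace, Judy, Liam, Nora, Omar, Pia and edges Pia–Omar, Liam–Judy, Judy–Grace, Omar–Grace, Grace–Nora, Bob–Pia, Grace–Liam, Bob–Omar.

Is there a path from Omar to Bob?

Yes

Explore from Omar.
Distance 1: reach Bob, Grace, Pia.
Found Bob.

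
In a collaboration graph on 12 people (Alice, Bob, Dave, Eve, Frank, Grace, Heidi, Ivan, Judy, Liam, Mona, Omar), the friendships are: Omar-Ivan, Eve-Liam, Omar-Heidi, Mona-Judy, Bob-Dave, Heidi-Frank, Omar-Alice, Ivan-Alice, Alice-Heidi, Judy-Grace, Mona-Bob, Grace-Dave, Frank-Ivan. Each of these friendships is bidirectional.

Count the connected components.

3

From Alice: component {Alice, Frank, Heidi, Ivan, Omar}.
From Bob: component {Bob, Dave, Grace, Judy, Mona}.
From Eve: component {Eve, Liam}.
That's 3 components.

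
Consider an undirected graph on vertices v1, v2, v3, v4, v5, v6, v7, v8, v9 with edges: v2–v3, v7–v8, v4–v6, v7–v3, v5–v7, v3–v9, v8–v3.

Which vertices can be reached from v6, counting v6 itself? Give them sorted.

Start at v6.
Its neighbours: v4.
Nothing further is reachable.

v4, v6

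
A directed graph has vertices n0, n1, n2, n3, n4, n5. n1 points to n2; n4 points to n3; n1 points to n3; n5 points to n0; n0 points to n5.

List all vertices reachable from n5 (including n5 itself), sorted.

Start at n5.
Its neighbours: n0.
Nothing further is reachable.

n0, n5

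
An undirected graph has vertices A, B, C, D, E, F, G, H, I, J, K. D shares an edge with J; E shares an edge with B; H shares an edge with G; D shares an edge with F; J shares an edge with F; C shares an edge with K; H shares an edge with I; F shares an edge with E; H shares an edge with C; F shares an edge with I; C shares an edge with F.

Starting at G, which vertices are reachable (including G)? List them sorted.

B, C, D, E, F, G, H, I, J, K

Start at G.
Its neighbours: H.
Then their neighbours: C, I.
Then next layer: F, K.
Then next layer: D, E, J.
Then next layer: B.
Nothing further is reachable.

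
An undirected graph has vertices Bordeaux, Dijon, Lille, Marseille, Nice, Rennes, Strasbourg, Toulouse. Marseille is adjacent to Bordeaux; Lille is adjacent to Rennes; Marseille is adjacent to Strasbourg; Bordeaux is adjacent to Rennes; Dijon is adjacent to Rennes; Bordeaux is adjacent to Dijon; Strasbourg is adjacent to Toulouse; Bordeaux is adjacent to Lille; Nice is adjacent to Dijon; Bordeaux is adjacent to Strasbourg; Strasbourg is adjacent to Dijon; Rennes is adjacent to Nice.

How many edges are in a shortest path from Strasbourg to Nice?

2

Distance 0: Strasbourg.
Distance 1: Bordeaux, Dijon, Marseille, Toulouse.
Distance 2: Lille, Nice, Rennes — contains Nice.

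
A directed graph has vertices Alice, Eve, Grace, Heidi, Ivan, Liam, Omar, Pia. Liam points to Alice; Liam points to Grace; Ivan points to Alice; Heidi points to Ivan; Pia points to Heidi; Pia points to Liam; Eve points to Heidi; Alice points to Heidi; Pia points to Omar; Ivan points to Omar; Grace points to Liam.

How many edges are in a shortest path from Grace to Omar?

5

Distance 0: Grace.
Distance 1: Liam.
Distance 2: Alice.
Distance 3: Heidi.
Distance 4: Ivan.
Distance 5: Omar — contains Omar.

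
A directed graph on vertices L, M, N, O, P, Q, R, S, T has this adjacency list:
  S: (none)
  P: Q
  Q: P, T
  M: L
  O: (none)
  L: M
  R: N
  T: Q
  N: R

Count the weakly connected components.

5

From L: component {L, M}.
From N: component {N, R}.
From O: component {O}.
From P: component {P, Q, T}.
From S: component {S}.
That's 5 components.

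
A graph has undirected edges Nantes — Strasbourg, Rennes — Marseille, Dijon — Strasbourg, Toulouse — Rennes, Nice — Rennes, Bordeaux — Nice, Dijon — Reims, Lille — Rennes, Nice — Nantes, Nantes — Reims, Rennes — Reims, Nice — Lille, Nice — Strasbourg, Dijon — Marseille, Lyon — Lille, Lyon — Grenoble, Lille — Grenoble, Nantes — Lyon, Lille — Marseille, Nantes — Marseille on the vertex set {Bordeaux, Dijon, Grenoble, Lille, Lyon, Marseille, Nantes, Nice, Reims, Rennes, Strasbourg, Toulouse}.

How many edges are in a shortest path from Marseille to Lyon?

2

Distance 0: Marseille.
Distance 1: Dijon, Lille, Nantes, Rennes.
Distance 2: Grenoble, Lyon, Nice, Reims, Strasbourg, Toulouse — contains Lyon.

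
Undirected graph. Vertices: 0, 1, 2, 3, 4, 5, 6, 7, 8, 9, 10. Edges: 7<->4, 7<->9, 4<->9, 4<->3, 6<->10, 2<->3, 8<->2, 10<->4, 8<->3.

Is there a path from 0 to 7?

0 has no edges, so nothing is reachable from it.

No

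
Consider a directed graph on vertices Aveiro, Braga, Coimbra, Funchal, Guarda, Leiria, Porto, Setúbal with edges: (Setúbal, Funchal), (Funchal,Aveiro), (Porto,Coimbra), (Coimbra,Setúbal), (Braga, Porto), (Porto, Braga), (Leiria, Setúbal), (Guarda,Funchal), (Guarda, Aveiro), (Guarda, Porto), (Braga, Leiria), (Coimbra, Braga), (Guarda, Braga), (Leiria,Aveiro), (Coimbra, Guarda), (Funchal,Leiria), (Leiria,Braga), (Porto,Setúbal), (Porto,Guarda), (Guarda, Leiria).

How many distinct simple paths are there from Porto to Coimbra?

Porto→Coimbra

1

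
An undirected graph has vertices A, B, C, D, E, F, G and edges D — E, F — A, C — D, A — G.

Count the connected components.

From A: component {A, F, G}.
From B: component {B}.
From C: component {C, D, E}.
That's 3 components.

3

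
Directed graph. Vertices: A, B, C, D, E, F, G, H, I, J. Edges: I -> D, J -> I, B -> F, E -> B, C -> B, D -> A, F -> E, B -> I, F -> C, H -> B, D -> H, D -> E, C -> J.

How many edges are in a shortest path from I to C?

5

Distance 0: I.
Distance 1: D.
Distance 2: A, E, H.
Distance 3: B.
Distance 4: F.
Distance 5: C — contains C.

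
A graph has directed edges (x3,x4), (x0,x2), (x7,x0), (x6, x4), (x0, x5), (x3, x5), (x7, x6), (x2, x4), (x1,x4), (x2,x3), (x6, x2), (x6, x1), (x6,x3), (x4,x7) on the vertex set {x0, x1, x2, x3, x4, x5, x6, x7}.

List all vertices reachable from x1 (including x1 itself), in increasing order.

Start at x1.
Its neighbours: x4.
Then their neighbours: x7.
Then next layer: x0, x6.
Then next layer: x2, x3, x5.
Every vertex is now reached.

x0, x1, x2, x3, x4, x5, x6, x7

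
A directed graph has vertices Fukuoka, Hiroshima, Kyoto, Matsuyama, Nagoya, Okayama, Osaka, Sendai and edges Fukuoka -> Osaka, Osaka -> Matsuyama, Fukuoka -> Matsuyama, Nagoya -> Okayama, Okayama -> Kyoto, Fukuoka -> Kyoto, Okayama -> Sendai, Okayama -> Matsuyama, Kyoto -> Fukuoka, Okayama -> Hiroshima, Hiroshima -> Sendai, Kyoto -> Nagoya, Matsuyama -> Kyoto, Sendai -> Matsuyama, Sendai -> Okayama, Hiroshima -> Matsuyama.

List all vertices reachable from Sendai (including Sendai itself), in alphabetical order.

Start at Sendai.
Its neighbours: Matsuyama, Okayama.
Then their neighbours: Hiroshima, Kyoto.
Then next layer: Fukuoka, Nagoya.
Then next layer: Osaka.
Every vertex is now reached.

Fukuoka, Hiroshima, Kyoto, Matsuyama, Nagoya, Okayama, Osaka, Sendai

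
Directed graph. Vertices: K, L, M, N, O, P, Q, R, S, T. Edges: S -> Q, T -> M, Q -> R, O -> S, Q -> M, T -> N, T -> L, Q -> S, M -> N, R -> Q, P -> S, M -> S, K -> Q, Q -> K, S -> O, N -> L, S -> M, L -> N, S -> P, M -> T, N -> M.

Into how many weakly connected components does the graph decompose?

From K: component {K, L, M, N, O, P, Q, R, S, T}.
That's 1 component.

1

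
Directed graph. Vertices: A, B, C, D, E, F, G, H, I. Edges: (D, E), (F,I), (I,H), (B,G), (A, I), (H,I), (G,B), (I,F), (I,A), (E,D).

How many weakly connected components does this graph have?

4

From A: component {A, F, H, I}.
From B: component {B, G}.
From C: component {C}.
From D: component {D, E}.
That's 4 components.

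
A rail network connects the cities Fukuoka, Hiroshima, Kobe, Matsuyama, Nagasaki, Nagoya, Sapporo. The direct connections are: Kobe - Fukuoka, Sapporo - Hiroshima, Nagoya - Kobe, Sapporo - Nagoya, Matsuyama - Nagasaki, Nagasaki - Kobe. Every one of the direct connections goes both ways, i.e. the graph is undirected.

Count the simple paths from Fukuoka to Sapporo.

1

Fukuoka–Kobe–Nagoya–Sapporo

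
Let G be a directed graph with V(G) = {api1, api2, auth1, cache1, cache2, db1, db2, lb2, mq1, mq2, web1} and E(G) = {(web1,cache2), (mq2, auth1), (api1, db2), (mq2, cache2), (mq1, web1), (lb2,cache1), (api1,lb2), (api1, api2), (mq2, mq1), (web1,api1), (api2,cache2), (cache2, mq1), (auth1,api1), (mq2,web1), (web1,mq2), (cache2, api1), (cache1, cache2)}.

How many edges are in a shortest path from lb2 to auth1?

Distance 0: lb2.
Distance 1: cache1.
Distance 2: cache2.
Distance 3: api1, mq1.
Distance 4: api2, db2, web1.
Distance 5: mq2.
Distance 6: auth1 — contains auth1.

6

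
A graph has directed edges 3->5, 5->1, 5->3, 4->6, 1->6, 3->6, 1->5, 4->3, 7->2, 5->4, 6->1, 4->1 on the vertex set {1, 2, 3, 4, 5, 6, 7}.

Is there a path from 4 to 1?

Explore from 4.
Distance 1: reach 1, 3, 6.
Found 1.

Yes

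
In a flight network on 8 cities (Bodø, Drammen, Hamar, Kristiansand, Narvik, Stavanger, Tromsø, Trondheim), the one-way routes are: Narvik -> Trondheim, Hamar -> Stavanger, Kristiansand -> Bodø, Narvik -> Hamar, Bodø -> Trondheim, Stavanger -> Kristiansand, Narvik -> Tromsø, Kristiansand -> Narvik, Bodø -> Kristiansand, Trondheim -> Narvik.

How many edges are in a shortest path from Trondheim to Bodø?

Distance 0: Trondheim.
Distance 1: Narvik.
Distance 2: Hamar, Tromsø.
Distance 3: Stavanger.
Distance 4: Kristiansand.
Distance 5: Bodø — contains Bodø.

5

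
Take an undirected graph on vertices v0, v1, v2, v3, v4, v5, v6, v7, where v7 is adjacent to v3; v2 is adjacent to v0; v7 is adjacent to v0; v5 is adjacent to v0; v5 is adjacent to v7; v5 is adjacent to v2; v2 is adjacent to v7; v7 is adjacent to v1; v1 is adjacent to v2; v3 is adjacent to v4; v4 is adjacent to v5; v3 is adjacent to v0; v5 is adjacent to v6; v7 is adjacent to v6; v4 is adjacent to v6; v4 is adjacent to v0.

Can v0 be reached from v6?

Yes

Explore from v6.
Distance 1: reach v4, v5, v7.
Distance 2: reach v0, v1, v2, v3.
Found v0.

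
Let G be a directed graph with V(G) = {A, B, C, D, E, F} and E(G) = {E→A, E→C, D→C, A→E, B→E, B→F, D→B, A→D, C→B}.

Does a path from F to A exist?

No

F has no outgoing edges, so nothing is reachable from it.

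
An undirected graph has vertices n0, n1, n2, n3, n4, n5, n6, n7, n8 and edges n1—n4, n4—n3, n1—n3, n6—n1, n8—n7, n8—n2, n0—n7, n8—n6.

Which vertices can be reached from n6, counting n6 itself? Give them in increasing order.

Start at n6.
Its neighbours: n1, n8.
Then their neighbours: n2, n3, n4, n7.
Then next layer: n0.
Nothing further is reachable.

n0, n1, n2, n3, n4, n6, n7, n8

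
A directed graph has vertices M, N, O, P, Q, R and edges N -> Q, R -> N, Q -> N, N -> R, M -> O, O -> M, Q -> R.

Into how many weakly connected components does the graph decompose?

3

From M: component {M, O}.
From N: component {N, Q, R}.
From P: component {P}.
That's 3 components.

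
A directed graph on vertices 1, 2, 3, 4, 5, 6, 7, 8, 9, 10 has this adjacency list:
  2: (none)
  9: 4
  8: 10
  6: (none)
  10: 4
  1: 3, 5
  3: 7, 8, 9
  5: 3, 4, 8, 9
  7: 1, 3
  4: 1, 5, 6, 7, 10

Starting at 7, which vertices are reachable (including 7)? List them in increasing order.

Start at 7.
Its neighbours: 1, 3.
Then their neighbours: 5, 8, 9.
Then next layer: 4, 10.
Then next layer: 6.
Nothing further is reachable.

1, 3, 4, 5, 6, 7, 8, 9, 10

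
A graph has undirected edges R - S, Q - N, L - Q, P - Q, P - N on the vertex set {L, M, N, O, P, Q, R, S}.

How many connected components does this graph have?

From L: component {L, N, P, Q}.
From M: component {M}.
From O: component {O}.
From R: component {R, S}.
That's 4 components.

4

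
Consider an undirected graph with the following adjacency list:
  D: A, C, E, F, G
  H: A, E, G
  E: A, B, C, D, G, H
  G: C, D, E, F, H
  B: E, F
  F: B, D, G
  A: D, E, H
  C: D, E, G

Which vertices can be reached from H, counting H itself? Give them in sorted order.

A, B, C, D, E, F, G, H

Start at H.
Its neighbours: A, E, G.
Then their neighbours: B, C, D, F.
Every vertex is now reached.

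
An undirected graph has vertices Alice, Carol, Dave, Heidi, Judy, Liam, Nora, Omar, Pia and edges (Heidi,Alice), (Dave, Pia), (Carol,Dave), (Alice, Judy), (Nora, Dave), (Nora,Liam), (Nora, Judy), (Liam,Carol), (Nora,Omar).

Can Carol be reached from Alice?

Explore from Alice.
Distance 1: reach Heidi, Judy.
Distance 2: reach Nora.
Distance 3: reach Dave, Liam, Omar.
Distance 4: reach Carol, Pia.
Found Carol.

Yes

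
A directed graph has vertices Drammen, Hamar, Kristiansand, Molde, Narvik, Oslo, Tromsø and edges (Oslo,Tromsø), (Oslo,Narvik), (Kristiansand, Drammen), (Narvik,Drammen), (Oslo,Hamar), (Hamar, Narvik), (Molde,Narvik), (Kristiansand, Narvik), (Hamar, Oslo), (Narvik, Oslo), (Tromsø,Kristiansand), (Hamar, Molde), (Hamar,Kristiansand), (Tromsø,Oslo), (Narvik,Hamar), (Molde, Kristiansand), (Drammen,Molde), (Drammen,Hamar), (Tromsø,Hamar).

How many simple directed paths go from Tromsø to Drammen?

Tromsø→Hamar→Kristiansand→Drammen
Tromsø→Hamar→Kristiansand→Narvik→Drammen
Tromsø→Hamar→Molde→Kristiansand→Drammen
Tromsø→Hamar→Molde→Kristiansand→Narvik→Drammen
Tromsø→Hamar→Molde→Narvik→Drammen
Tromsø→Hamar→Narvik→Drammen
Tromsø→Hamar→Oslo→Narvik→Drammen
Tromsø→Kristiansand→Drammen
... and 10 more.

18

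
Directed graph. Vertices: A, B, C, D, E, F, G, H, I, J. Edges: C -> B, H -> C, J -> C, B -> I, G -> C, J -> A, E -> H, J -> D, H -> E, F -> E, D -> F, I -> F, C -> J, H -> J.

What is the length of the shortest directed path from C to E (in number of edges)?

4

Distance 0: C.
Distance 1: B, J.
Distance 2: A, D, I.
Distance 3: F.
Distance 4: E — contains E.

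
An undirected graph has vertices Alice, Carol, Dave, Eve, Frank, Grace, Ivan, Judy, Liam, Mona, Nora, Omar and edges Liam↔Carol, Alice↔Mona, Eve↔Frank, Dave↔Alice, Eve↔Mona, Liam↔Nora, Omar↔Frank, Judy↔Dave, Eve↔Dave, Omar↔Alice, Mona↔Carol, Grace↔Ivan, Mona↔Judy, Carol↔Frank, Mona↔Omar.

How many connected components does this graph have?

2

From Alice: component {Alice, Carol, Dave, Eve, Frank, Judy, Liam, Mona, Nora, Omar}.
From Grace: component {Grace, Ivan}.
That's 2 components.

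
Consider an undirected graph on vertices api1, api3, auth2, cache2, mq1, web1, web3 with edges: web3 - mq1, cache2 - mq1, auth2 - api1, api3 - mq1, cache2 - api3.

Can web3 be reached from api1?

No

Explore from api1.
Distance 1: reach auth2.
The search is exhausted without reaching web3; it lies in a different component.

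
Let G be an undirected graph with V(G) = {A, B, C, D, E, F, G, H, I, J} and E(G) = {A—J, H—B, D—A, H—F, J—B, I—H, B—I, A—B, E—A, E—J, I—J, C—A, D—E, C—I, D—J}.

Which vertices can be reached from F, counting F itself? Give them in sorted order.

Start at F.
Its neighbours: H.
Then their neighbours: B, I.
Then next layer: A, C, J.
Then next layer: D, E.
Nothing further is reachable.

A, B, C, D, E, F, H, I, J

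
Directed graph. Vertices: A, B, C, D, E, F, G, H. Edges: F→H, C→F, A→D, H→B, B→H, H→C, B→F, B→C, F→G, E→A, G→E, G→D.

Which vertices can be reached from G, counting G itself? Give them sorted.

Start at G.
Its neighbours: D, E.
Then their neighbours: A.
Nothing further is reachable.

A, D, E, G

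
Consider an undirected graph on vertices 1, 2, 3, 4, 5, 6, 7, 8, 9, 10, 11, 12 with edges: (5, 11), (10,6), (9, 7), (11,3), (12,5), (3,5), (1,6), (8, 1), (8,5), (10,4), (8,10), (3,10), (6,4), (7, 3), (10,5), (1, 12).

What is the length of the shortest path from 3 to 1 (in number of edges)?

Distance 0: 3.
Distance 1: 5, 7, 10, 11.
Distance 2: 4, 6, 8, 9, 12.
Distance 3: 1 — contains 1.

3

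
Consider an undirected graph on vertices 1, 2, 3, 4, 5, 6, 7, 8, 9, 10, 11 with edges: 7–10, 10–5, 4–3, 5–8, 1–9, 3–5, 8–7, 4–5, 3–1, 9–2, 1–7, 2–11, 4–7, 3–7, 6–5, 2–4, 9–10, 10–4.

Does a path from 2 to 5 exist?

Yes

Explore from 2.
Distance 1: reach 4, 9, 11.
Distance 2: reach 1, 3, 5, 7, 10.
Found 5.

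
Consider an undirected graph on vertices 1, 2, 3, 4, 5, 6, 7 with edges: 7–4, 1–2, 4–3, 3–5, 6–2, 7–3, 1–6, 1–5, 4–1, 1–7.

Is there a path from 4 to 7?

Explore from 4.
Distance 1: reach 1, 3, 7.
Found 7.

Yes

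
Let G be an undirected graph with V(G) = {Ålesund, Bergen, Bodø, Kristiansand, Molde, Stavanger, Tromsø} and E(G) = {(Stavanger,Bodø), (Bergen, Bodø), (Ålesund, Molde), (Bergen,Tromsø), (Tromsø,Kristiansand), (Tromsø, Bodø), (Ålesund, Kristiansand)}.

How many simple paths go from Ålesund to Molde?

Ålesund–Molde

1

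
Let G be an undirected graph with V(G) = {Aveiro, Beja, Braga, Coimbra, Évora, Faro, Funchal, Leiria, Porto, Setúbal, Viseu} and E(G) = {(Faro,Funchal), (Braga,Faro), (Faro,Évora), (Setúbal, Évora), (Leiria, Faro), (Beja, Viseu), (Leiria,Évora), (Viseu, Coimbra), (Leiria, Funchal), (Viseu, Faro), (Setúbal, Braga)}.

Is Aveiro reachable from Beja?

No

Explore from Beja.
Distance 1: reach Viseu.
Distance 2: reach Coimbra, Faro.
Distance 3: reach Braga, Évora, Funchal, Leiria.
Distance 4: reach Setúbal.
The search is exhausted without reaching Aveiro; it lies in a different component.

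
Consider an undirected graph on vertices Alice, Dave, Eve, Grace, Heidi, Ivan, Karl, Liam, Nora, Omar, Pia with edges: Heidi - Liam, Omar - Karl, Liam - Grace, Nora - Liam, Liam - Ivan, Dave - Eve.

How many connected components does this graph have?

From Alice: component {Alice}.
From Dave: component {Dave, Eve}.
From Grace: component {Grace, Heidi, Ivan, Liam, Nora}.
From Karl: component {Karl, Omar}.
From Pia: component {Pia}.
That's 5 components.

5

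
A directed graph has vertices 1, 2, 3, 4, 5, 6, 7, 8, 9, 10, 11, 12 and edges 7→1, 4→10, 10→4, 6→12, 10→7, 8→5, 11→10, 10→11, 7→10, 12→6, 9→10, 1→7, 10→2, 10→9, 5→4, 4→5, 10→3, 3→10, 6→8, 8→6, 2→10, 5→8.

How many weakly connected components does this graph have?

From 1: component {1, 2, 3, 4, 5, 6, 7, 8, 9, 10, 11, 12}.
That's 1 component.

1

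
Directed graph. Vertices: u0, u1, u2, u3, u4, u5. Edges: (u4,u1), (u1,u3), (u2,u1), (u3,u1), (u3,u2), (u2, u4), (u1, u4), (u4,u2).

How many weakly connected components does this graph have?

3

From u0: component {u0}.
From u1: component {u1, u2, u3, u4}.
From u5: component {u5}.
That's 3 components.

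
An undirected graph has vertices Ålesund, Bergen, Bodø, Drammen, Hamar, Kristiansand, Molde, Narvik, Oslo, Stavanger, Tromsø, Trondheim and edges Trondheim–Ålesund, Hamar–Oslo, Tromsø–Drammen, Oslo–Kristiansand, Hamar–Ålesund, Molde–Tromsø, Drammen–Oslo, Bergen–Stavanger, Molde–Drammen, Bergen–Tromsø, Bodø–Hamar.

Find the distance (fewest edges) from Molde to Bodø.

Distance 0: Molde.
Distance 1: Drammen, Tromsø.
Distance 2: Bergen, Oslo.
Distance 3: Hamar, Kristiansand, Stavanger.
Distance 4: Ålesund, Bodø — contains Bodø.

4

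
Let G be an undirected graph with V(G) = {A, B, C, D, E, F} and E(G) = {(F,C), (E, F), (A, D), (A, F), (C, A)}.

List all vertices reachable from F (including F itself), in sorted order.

Start at F.
Its neighbours: A, C, E.
Then their neighbours: D.
Nothing further is reachable.

A, C, D, E, F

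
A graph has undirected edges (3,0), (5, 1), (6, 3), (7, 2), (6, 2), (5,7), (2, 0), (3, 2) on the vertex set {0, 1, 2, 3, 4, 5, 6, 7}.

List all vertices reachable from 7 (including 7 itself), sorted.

Start at 7.
Its neighbours: 2, 5.
Then their neighbours: 0, 1, 3, 6.
Nothing further is reachable.

0, 1, 2, 3, 5, 6, 7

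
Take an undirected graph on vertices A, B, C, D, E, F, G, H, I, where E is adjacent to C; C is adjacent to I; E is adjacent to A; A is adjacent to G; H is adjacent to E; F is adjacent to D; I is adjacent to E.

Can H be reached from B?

No

B has no edges, so nothing is reachable from it.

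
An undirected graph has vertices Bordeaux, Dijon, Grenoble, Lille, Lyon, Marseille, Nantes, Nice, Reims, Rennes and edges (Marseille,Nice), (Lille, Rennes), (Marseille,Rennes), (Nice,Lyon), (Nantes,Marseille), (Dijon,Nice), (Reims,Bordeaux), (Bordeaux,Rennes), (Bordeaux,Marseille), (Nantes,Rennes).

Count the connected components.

From Bordeaux: component {Bordeaux, Dijon, Lille, Lyon, Marseille, Nantes, Nice, Reims, Rennes}.
From Grenoble: component {Grenoble}.
That's 2 components.

2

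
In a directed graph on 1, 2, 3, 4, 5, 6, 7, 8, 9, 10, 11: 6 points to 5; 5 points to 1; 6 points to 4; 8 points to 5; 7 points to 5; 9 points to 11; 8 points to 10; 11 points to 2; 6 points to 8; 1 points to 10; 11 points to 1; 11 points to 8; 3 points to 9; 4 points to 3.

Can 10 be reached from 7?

Explore from 7.
Distance 1: reach 5.
Distance 2: reach 1.
Distance 3: reach 10.
Found 10.

Yes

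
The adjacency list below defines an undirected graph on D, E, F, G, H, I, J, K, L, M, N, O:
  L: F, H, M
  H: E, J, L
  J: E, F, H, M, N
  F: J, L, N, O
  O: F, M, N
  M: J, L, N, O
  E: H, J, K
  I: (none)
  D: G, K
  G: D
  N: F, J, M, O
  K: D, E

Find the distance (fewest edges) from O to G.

Distance 0: O.
Distance 1: F, M, N.
Distance 2: J, L.
Distance 3: E, H.
Distance 4: K.
Distance 5: D.
Distance 6: G — contains G.

6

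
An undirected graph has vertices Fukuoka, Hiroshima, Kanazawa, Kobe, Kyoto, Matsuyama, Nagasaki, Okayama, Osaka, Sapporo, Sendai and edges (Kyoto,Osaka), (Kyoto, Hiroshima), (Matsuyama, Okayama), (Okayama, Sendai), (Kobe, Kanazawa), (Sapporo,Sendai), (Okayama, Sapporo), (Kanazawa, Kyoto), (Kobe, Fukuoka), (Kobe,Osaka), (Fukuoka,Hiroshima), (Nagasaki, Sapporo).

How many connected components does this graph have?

From Fukuoka: component {Fukuoka, Hiroshima, Kanazawa, Kobe, Kyoto, Osaka}.
From Matsuyama: component {Matsuyama, Nagasaki, Okayama, Sapporo, Sendai}.
That's 2 components.

2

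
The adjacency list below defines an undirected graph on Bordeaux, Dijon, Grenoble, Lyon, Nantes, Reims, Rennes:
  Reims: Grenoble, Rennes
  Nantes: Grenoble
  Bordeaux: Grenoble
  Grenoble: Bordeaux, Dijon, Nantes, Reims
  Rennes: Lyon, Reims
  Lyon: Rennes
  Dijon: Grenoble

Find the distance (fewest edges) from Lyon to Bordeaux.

Distance 0: Lyon.
Distance 1: Rennes.
Distance 2: Reims.
Distance 3: Grenoble.
Distance 4: Bordeaux, Dijon, Nantes — contains Bordeaux.

4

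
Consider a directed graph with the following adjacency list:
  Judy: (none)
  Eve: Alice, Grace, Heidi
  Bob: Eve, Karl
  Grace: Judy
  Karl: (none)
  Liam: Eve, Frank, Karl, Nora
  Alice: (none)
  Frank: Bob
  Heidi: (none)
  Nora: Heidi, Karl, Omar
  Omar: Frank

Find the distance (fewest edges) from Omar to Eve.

3

Distance 0: Omar.
Distance 1: Frank.
Distance 2: Bob.
Distance 3: Eve, Karl — contains Eve.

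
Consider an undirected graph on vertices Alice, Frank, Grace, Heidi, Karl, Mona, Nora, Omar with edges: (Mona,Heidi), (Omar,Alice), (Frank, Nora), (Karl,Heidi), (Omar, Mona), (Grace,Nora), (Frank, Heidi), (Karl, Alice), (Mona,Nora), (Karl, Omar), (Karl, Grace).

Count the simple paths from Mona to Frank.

Mona–Heidi–Frank
Mona–Heidi–Karl–Grace–Nora–Frank
Mona–Nora–Frank
Mona–Nora–Grace–Karl–Heidi–Frank
Mona–Omar–Alice–Karl–Grace–Nora–Frank
Mona–Omar–Alice–Karl–Heidi–Frank
Mona–Omar–Karl–Grace–Nora–Frank
Mona–Omar–Karl–Heidi–Frank

8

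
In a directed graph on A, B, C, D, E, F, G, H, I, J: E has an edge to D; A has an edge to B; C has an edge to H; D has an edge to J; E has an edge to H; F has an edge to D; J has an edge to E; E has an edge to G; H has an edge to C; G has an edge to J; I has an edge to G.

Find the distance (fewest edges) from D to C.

4

Distance 0: D.
Distance 1: J.
Distance 2: E.
Distance 3: G, H.
Distance 4: C — contains C.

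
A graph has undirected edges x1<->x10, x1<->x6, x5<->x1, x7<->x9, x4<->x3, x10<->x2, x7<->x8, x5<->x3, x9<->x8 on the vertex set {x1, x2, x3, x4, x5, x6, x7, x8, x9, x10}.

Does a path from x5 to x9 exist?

Explore from x5.
Distance 1: reach x1, x3.
Distance 2: reach x4, x6, x10.
Distance 3: reach x2.
The search is exhausted without reaching x9; it lies in a different component.

No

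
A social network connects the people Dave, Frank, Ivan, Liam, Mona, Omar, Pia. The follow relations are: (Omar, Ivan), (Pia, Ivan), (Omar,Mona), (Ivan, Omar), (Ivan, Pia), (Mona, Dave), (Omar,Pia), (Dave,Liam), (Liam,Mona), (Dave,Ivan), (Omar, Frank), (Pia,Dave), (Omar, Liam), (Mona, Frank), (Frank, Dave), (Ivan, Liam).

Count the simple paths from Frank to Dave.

1

Frank→Dave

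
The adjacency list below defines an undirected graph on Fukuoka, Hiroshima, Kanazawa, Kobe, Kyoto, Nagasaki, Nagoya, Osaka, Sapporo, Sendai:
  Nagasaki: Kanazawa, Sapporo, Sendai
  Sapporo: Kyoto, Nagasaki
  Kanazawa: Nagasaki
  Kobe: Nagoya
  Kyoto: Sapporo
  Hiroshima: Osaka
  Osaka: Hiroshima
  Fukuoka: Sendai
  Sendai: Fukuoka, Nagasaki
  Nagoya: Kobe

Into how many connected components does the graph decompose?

3

From Fukuoka: component {Fukuoka, Kanazawa, Kyoto, Nagasaki, Sapporo, Sendai}.
From Hiroshima: component {Hiroshima, Osaka}.
From Kobe: component {Kobe, Nagoya}.
That's 3 components.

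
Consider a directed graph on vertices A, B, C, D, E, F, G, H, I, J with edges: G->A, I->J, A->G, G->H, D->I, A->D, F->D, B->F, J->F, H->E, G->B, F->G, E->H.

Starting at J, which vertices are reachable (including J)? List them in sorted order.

Start at J.
Its neighbours: F.
Then their neighbours: D, G.
Then next layer: A, B, H, I.
Then next layer: E.
Nothing further is reachable.

A, B, D, E, F, G, H, I, J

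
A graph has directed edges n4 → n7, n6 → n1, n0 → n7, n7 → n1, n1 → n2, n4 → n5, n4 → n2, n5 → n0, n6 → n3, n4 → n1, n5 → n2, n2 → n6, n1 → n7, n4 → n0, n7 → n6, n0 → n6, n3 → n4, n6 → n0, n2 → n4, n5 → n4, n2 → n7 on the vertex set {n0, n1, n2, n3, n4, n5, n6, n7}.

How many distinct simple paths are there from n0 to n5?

6

n0→n6→n1→n2→n4→n5
n0→n6→n3→n4→n5
n0→n7→n1→n2→n4→n5
n0→n7→n1→n2→n6→n3→n4→n5
n0→n7→n6→n1→n2→n4→n5
n0→n7→n6→n3→n4→n5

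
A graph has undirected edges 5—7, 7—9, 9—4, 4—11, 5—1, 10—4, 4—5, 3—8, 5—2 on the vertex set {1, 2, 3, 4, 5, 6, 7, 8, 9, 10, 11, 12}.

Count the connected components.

From 1: component {1, 2, 4, 5, 7, 9, 10, 11}.
From 3: component {3, 8}.
From 6: component {6}.
From 12: component {12}.
That's 4 components.

4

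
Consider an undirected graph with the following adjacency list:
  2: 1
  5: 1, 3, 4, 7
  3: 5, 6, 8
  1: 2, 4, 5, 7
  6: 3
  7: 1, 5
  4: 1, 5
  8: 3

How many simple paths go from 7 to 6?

3

7–1–4–5–3–6
7–1–5–3–6
7–5–3–6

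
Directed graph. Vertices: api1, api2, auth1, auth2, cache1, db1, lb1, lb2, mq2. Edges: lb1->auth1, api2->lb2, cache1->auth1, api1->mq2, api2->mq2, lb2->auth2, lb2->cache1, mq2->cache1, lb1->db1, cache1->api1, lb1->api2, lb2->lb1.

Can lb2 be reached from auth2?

No

auth2 has no outgoing edges, so nothing is reachable from it.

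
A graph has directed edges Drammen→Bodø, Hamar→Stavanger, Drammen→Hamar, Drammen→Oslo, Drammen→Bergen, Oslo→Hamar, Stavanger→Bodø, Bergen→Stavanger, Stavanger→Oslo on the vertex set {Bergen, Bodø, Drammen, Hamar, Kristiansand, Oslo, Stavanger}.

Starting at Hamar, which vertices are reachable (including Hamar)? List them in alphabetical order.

Start at Hamar.
Its neighbours: Stavanger.
Then their neighbours: Bodø, Oslo.
Nothing further is reachable.

Bodø, Hamar, Oslo, Stavanger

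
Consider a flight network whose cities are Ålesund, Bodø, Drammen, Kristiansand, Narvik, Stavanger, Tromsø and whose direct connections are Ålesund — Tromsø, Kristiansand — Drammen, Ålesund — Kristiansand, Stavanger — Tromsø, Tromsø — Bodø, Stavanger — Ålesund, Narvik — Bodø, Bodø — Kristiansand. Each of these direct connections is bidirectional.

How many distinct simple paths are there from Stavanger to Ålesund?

Stavanger–Ålesund
Stavanger–Tromsø–Ålesund
Stavanger–Tromsø–Bodø–Kristiansand–Ålesund

3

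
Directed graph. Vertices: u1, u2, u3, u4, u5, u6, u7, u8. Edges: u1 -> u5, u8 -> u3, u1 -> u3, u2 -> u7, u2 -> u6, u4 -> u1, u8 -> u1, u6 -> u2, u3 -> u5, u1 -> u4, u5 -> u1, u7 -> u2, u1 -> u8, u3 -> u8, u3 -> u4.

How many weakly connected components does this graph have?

2

From u1: component {u1, u3, u4, u5, u8}.
From u2: component {u2, u6, u7}.
That's 2 components.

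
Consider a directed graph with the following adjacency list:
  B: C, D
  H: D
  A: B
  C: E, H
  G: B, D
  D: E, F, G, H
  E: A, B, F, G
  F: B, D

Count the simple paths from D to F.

D→E→F
D→F
D→G→B→C→E→F

3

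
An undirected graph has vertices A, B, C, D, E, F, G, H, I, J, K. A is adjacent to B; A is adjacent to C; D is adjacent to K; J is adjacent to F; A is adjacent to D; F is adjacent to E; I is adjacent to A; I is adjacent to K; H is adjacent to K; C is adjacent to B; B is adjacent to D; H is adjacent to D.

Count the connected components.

3

From A: component {A, B, C, D, H, I, K}.
From E: component {E, F, J}.
From G: component {G}.
That's 3 components.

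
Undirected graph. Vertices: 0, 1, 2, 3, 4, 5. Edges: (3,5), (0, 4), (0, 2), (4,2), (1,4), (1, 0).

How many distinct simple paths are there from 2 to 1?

4

2–0–1
2–0–4–1
2–4–0–1
2–4–1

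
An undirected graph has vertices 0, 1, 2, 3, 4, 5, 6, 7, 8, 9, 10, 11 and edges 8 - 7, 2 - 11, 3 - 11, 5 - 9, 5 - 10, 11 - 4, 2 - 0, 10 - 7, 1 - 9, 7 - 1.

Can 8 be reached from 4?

Explore from 4.
Distance 1: reach 11.
Distance 2: reach 2, 3.
Distance 3: reach 0.
The search is exhausted without reaching 8; it lies in a different component.

No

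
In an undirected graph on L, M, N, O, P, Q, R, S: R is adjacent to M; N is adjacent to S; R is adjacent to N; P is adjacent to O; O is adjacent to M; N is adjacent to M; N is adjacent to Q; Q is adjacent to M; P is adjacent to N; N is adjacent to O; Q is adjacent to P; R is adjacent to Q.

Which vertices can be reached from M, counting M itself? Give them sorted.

Start at M.
Its neighbours: N, O, Q, R.
Then their neighbours: P, S.
Nothing further is reachable.

M, N, O, P, Q, R, S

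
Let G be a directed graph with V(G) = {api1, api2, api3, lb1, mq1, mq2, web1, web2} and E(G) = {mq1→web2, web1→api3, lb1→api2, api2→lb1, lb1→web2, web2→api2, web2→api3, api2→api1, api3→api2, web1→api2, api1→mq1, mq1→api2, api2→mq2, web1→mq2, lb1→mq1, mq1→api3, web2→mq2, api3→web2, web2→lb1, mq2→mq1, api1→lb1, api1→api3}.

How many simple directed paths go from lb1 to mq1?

lb1→api2→api1→api3→web2→mq2→mq1
lb1→api2→api1→mq1
lb1→api2→mq2→mq1
lb1→mq1
lb1→web2→api2→api1→mq1
lb1→web2→api2→mq2→mq1
lb1→web2→api3→api2→api1→mq1
lb1→web2→api3→api2→mq2→mq1
lb1→web2→mq2→mq1

9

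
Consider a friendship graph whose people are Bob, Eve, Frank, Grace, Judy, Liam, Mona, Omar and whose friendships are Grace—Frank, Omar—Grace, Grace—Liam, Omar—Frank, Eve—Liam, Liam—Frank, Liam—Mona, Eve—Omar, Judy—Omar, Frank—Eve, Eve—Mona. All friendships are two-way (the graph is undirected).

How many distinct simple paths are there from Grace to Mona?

Grace–Frank–Eve–Liam–Mona
Grace–Frank–Eve–Mona
Grace–Frank–Liam–Eve–Mona
Grace–Frank–Liam–Mona
Grace–Frank–Omar–Eve–Liam–Mona
Grace–Frank–Omar–Eve–Mona
Grace–Liam–Eve–Mona
Grace–Liam–Frank–Eve–Mona
... and 9 more.

17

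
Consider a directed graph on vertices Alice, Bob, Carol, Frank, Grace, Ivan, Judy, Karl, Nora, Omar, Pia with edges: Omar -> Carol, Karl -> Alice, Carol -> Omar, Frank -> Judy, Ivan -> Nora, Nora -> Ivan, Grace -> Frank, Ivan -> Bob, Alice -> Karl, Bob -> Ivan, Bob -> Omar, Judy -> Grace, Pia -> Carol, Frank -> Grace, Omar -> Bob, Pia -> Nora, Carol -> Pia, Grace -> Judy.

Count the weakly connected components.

3

From Alice: component {Alice, Karl}.
From Bob: component {Bob, Carol, Ivan, Nora, Omar, Pia}.
From Frank: component {Frank, Grace, Judy}.
That's 3 components.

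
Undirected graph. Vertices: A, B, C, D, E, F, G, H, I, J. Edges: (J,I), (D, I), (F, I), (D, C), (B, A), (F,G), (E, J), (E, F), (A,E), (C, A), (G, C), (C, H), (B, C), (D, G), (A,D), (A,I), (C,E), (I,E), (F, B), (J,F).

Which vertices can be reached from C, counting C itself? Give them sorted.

Start at C.
Its neighbours: A, B, D, E, G, H.
Then their neighbours: F, I, J.
Every vertex is now reached.

A, B, C, D, E, F, G, H, I, J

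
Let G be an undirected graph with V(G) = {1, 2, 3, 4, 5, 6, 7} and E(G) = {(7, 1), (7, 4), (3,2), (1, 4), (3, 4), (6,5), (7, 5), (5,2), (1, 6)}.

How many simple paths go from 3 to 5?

3–2–5
3–4–1–6–5
3–4–1–7–5
3–4–7–1–6–5
3–4–7–5

5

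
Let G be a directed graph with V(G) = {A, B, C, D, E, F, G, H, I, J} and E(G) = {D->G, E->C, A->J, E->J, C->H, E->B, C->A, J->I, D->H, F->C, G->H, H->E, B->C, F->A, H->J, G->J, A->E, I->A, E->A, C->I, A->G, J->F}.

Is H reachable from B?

Explore from B.
Distance 1: reach C.
Distance 2: reach A, H, I.
Found H.

Yes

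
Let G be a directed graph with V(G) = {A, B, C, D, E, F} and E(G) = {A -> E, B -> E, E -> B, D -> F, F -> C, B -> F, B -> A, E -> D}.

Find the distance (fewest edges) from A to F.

Distance 0: A.
Distance 1: E.
Distance 2: B, D.
Distance 3: F — contains F.

3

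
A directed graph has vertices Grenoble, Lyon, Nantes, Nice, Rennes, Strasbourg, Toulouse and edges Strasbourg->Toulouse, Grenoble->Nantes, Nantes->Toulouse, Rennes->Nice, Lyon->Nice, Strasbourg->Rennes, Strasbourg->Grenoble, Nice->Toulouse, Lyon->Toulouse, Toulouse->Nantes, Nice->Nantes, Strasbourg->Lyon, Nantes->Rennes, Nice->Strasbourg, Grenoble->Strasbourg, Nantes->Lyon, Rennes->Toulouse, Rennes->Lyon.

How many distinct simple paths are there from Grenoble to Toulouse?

Grenoble→Nantes→Lyon→Nice→Strasbourg→Rennes→Toulouse
Grenoble→Nantes→Lyon→Nice→Strasbourg→Toulouse
Grenoble→Nantes→Lyon→Nice→Toulouse
Grenoble→Nantes→Lyon→Toulouse
Grenoble→Nantes→Rennes→Lyon→Nice→Strasbourg→Toulouse
Grenoble→Nantes→Rennes→Lyon→Nice→Toulouse
Grenoble→Nantes→Rennes→Lyon→Toulouse
Grenoble→Nantes→Rennes→Nice→Strasbourg→Lyon→Toulouse
... and 16 more.

24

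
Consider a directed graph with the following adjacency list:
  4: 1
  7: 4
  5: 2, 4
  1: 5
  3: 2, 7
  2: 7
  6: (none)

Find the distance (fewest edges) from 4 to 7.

Distance 0: 4.
Distance 1: 1.
Distance 2: 5.
Distance 3: 2.
Distance 4: 7 — contains 7.

4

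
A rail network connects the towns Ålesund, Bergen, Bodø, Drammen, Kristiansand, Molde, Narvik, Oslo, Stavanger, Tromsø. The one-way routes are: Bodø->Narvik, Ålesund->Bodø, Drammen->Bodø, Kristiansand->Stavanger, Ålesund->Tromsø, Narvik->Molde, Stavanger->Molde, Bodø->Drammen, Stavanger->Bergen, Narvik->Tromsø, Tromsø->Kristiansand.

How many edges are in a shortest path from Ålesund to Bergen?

4

Distance 0: Ålesund.
Distance 1: Bodø, Tromsø.
Distance 2: Drammen, Kristiansand, Narvik.
Distance 3: Molde, Stavanger.
Distance 4: Bergen — contains Bergen.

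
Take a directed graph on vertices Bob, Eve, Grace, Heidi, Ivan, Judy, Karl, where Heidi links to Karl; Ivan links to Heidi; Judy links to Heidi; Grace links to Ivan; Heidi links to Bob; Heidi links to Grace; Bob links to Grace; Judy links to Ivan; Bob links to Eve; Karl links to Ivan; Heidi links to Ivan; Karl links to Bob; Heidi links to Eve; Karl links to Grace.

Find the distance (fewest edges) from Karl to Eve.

Distance 0: Karl.
Distance 1: Bob, Grace, Ivan.
Distance 2: Eve, Heidi — contains Eve.

2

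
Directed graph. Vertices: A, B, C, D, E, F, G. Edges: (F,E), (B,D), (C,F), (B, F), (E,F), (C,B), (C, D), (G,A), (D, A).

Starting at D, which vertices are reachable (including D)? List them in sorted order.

A, D

Start at D.
Its neighbours: A.
Nothing further is reachable.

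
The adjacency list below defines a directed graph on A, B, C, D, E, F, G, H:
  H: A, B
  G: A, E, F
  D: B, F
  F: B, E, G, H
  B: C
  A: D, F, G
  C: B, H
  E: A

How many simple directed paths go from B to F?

3

B→C→H→A→D→F
B→C→H→A→F
B→C→H→A→G→F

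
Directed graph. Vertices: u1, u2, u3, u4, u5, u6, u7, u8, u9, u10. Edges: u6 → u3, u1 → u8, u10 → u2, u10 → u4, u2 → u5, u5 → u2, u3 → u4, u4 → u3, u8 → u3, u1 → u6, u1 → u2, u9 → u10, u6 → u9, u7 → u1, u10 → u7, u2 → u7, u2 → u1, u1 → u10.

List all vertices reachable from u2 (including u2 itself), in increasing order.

Start at u2.
Its neighbours: u1, u5, u7.
Then their neighbours: u6, u8, u10.
Then next layer: u3, u4, u9.
Every vertex is now reached.

u1, u2, u3, u4, u5, u6, u7, u8, u9, u10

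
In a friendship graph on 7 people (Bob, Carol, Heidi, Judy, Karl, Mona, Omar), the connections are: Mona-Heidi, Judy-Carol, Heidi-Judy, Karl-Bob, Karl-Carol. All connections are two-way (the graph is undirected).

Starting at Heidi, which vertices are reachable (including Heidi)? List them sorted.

Start at Heidi.
Its neighbours: Judy, Mona.
Then their neighbours: Carol.
Then next layer: Karl.
Then next layer: Bob.
Nothing further is reachable.

Bob, Carol, Heidi, Judy, Karl, Mona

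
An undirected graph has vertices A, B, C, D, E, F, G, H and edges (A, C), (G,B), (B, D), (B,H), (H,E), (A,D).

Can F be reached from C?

Explore from C.
Distance 1: reach A.
Distance 2: reach D.
Distance 3: reach B.
Distance 4: reach G, H.
Distance 5: reach E.
The search is exhausted without reaching F; it lies in a different component.

No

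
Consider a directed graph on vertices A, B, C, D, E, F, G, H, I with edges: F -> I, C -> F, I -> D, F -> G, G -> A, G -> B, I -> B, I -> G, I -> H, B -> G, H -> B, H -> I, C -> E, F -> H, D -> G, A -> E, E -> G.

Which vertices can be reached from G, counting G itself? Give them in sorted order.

A, B, E, G

Start at G.
Its neighbours: A, B.
Then their neighbours: E.
Nothing further is reachable.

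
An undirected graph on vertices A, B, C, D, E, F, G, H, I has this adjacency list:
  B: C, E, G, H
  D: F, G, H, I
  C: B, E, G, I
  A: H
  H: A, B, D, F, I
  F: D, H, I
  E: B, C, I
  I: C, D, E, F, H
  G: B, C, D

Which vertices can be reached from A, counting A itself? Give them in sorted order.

A, B, C, D, E, F, G, H, I

Start at A.
Its neighbours: H.
Then their neighbours: B, D, F, I.
Then next layer: C, E, G.
Every vertex is now reached.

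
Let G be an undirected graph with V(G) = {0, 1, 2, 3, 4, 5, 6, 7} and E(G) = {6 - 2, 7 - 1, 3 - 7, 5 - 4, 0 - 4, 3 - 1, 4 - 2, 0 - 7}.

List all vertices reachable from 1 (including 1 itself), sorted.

Start at 1.
Its neighbours: 3, 7.
Then their neighbours: 0.
Then next layer: 4.
Then next layer: 2, 5.
Then next layer: 6.
Every vertex is now reached.

0, 1, 2, 3, 4, 5, 6, 7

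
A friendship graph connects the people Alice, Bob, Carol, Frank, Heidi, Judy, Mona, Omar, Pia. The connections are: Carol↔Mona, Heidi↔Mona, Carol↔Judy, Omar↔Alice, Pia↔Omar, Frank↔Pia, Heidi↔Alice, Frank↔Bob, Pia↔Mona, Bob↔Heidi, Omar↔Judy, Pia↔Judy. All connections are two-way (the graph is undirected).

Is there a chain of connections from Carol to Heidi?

Explore from Carol.
Distance 1: reach Judy, Mona.
Distance 2: reach Heidi, Omar, Pia.
Found Heidi.

Yes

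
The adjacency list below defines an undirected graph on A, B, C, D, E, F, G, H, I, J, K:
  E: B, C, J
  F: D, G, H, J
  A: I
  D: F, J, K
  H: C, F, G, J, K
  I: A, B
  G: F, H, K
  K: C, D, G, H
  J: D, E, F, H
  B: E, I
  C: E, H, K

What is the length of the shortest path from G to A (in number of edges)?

6

Distance 0: G.
Distance 1: F, H, K.
Distance 2: C, D, J.
Distance 3: E.
Distance 4: B.
Distance 5: I.
Distance 6: A — contains A.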